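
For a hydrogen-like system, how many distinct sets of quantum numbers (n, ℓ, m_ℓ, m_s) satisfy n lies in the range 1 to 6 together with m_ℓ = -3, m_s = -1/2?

6

For each n in the range, tally the orbitals obeying m_ℓ = -3:
n=4 → 1; n=5 → 2; n=6 → 3.
Orbitals: 1 + 2 + 3 = 6. With m_s fixed to -1/2 there is one state per orbital, so 6 states.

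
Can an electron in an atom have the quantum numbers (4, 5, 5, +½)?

No

The orbital quantum number must satisfy 0 ≤ ℓ ≤ n−1. With n = 4 the allowed ℓ values are 0, 1, 2, 3, so ℓ = 5 is out of range.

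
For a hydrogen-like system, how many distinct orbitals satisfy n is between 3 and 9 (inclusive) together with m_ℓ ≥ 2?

Go shell by shell, enumerating (ℓ, m_ℓ) with m_ℓ ≥ 2:
n=3 → 1; n=4 → 3; n=5 → 6; n=6 → 10; n=7 → 15; n=8 → 21; n=9 → 28.
Total orbitals: 1 + 3 + 6 + 10 + 15 + 21 + 28 = 84.

84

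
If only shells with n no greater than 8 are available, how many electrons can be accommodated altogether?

Total orbitals = 1² + 2² + 3² + 4² + 5² + 6² + 7² + 8² = 204. Doubling for spin gives 408 electrons.

408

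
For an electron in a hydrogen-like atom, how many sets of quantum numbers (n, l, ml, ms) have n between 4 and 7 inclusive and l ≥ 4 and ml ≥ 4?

For each n in the range, tally the orbitals obeying l ≥ 4 and ml ≥ 4:
n=5 → 1; n=6 → 3; n=7 → 6.
Orbitals: 1 + 3 + 6 = 10. Including both spin states (ms = ±1/2) gives 2 × 10 = 20 states.

20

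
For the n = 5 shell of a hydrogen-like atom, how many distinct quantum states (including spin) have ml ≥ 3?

The n = 5 shell has l = 0 through 4; check each.
The (l, ml) pairs meeting ml ≥ 3 give: l=3 → 1; l=4 → 2.
Orbitals: 1 + 2 = 3. Each orbital carries two spin states, so 3 × 2 = 6 states.

6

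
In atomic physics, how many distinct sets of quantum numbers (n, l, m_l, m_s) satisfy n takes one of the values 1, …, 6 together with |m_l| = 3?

Per-shell orbital counts meeting the constraint:
n=4 → 2; n=5 → 4; n=6 → 6.
Orbitals: 2 + 4 + 6 = 12. Including both spin states (m_s = ±1/2) gives 2 × 12 = 24 states.

24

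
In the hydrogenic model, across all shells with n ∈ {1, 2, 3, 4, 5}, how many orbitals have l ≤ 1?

Go shell by shell, enumerating (l, ml) with l ≤ 1:
n=1 → 1; n=2 → 4; n=3 → 4; n=4 → 4; n=5 → 4.
Total orbitals: 1 + 4 + 4 + 4 + 4 = 17.

17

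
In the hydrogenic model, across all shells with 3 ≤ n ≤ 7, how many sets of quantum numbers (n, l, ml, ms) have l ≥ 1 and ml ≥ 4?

20

Per-shell orbital counts meeting the constraint:
n=5 → 1; n=6 → 3; n=7 → 6.
Orbitals: 1 + 3 + 6 = 10. Including both spin states (ms = ±1/2) gives 2 × 10 = 20 states.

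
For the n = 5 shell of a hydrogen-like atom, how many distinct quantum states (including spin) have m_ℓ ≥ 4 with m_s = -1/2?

Orbitals with m_ℓ ≥ 4, by ℓ: ℓ=4 → 1.
Orbitals: 1. With m_s fixed to a single value there is one state per orbital, giving 1 state.

1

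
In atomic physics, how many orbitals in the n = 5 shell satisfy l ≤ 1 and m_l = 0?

For n = 5, l ranges over 0 … 4.
Orbitals with l ≤ 1 and m_l = 0, by l: l=0 → 1; l=1 → 1.
Total orbitals: 1 + 1 = 2.

2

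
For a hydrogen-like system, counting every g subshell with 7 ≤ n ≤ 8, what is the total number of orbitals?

18

A g subshell (l = 4) exists for every n ≥ 5, so shells n = 7, 8 each contribute one — 2 subshells.
Since each g subshell has 2·4+1 = 9 orbitals, the total is 2 × 9 = 18.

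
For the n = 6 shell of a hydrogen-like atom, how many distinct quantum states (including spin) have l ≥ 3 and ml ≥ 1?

24

The n = 6 shell has l = 0 through 5; check each.
Orbitals with l ≥ 3 and ml ≥ 1, by l: l=3 → 3; l=4 → 4; l=5 → 5.
Orbitals: 3 + 4 + 5 = 12. Each orbital carries two spin states, so 12 × 2 = 24 states.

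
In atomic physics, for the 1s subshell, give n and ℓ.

The leading integer gives n = 1; the letter 's' means ℓ = 0.

n = 1, ℓ = 0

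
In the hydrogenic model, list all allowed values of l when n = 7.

0, 1, 2, 3, 4, 5, 6

l is an integer with 0 ≤ l ≤ n−1, so for n = 7: l = 0, 1, 2, 3, 4, 5, 6.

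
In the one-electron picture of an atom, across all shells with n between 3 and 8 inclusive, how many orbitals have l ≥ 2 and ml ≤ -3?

35

Count contributing orbitals for each principal shell:
n=4 → 1; n=5 → 3; n=6 → 6; n=7 → 10; n=8 → 15.
Total orbitals: 1 + 3 + 6 + 10 + 15 = 35.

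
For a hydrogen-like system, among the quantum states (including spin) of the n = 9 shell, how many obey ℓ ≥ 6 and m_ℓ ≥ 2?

36

Per ℓ-value: ℓ=6 → 5; ℓ=7 → 6; ℓ=8 → 7.
Orbitals: 5 + 6 + 7 = 18. Each orbital carries two spin states, so 18 × 2 = 36 states.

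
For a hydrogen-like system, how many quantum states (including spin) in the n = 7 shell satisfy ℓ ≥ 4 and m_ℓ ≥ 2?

24

For n = 7, ℓ ranges over 0 … 6.
Per ℓ-value: ℓ=4 → 3; ℓ=5 → 4; ℓ=6 → 5.
Orbitals: 3 + 4 + 5 = 12. Each orbital carries two spin states, so 12 × 2 = 24 states.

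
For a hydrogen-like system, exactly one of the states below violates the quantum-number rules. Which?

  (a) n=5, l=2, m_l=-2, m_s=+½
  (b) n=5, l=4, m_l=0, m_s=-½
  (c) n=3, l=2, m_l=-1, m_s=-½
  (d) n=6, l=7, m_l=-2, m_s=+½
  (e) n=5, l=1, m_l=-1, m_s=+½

(d)

(d) has l = 7 ≥ n = 6, violating 0 ≤ l ≤ n−1.
The remaining sets (a), (b), (c), (e) satisfy all four rules.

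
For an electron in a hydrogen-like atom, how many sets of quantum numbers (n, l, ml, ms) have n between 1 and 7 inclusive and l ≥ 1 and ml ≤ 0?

154

For each n in the range, tally the orbitals obeying l ≥ 1 and ml ≤ 0:
n=2 → 2; n=3 → 5; n=4 → 9; n=5 → 14; n=6 → 20; n=7 → 27.
Orbitals: 2 + 5 + 9 + 14 + 20 + 27 = 77. Including both spin states (ms = ±1/2) gives 2 × 77 = 154 states.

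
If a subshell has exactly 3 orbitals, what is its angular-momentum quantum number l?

l = 1

2l+1 = 3 gives l = 1.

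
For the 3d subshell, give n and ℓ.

n = 3, ℓ = 2

The leading integer gives n = 3; the letter 'd' means ℓ = 2.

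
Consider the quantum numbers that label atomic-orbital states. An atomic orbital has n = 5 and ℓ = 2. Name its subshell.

ℓ = 2 corresponds to the letter 'd', so the subshell is 5d.

5d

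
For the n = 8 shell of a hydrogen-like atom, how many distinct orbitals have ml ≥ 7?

1

Contributions: l=7 → 1.
Total orbitals: 1.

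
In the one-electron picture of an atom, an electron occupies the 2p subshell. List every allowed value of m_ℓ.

-1, 0, 1

The 2p subshell has ℓ = 1, and m_ℓ takes every integer from −ℓ to +ℓ. With ℓ = 1 that gives the 3 values -1, 0, 1.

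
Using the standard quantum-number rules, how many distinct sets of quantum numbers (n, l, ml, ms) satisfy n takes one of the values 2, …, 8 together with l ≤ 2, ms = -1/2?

Count contributing orbitals for each principal shell:
n=2 → 4; n=3 → 9; n=4 → 9; n=5 → 9; n=6 → 9; n=7 → 9; n=8 → 9.
Orbitals: 4 + 9 + 9 + 9 + 9 + 9 + 9 = 58. With ms fixed to -1/2 there is one state per orbital, so 58 states.

58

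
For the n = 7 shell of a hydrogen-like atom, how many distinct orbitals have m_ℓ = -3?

4

For n = 7, ℓ ranges over 0 … 6.
Orbitals with m_ℓ = -3, by ℓ: ℓ=3 → 1; ℓ=4 → 1; ℓ=5 → 1; ℓ=6 → 1.
Total orbitals: 1 + 1 + 1 + 1 = 4.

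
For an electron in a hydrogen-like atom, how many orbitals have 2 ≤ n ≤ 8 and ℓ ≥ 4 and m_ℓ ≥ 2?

Count contributing orbitals for each principal shell:
n=5 → 3; n=6 → 7; n=7 → 12; n=8 → 18.
Total orbitals: 3 + 7 + 12 + 18 = 40.

40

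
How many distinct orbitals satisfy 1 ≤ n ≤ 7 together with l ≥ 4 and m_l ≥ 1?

Go shell by shell, enumerating (l, m_l) with l ≥ 4 and m_l ≥ 1:
n=5 → 4; n=6 → 9; n=7 → 15.
Total orbitals: 4 + 9 + 15 = 28.

28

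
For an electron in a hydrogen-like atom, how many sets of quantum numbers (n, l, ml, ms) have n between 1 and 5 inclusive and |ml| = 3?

Work shell by shell — for each n, count the (l, ml) pairs that satisfy |ml| = 3:
n=4 → 2; n=5 → 4.
Orbitals: 2 + 4 = 6. Including both spin states (ms = ±1/2) gives 2 × 6 = 12 states.

12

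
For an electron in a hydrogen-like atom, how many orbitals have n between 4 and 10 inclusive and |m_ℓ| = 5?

Per-shell orbital counts meeting the constraint:
n=6 → 2; n=7 → 4; n=8 → 6; n=9 → 8; n=10 → 10.
Total orbitals: 2 + 4 + 6 + 8 + 10 = 30.

30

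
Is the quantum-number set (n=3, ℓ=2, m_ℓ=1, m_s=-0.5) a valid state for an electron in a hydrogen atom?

Valid

n = 3 is a positive integer. ℓ = 2 satisfies 0 ≤ ℓ ≤ n−1 = 2. m_ℓ = 1 lies in the range −ℓ … +ℓ (here −2 … 2). m_s = -1/2 is one of ±1/2.
All four constraints are satisfied.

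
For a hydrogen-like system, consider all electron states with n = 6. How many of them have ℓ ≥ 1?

70

With n = 6 the allowed ℓ are 0, 1, …, 5.
Orbitals with ℓ ≥ 1, by ℓ: ℓ=1 → 3; ℓ=2 → 5; ℓ=3 → 7; ℓ=4 → 9; ℓ=5 → 11.
Orbitals: 3 + 5 + 7 + 9 + 11 = 35. Each orbital carries two spin states, so 35 × 2 = 70 states.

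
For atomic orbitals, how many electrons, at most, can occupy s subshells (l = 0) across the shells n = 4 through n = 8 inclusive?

An s subshell (l = 0) exists for every n ≥ 1, so shells n = 4, 5, 6, 7, 8 each contribute one — 5 subshells.
Since each s subshell holds 2(2·0+1) = 2 electrons, the total is 5 × 2 = 10.

10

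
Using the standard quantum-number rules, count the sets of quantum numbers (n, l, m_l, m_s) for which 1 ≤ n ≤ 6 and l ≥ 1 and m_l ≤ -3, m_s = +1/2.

10

Go shell by shell, enumerating (l, m_l) with l ≥ 1 and m_l ≤ -3:
n=4 → 1; n=5 → 3; n=6 → 6.
Orbitals: 1 + 3 + 6 = 10. With m_s fixed to +1/2 there is one state per orbital, so 10 states.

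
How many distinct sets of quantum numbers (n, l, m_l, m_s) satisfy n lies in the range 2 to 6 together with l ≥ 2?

140

Go shell by shell, enumerating (l, m_l) with l ≥ 2:
n=3 → 5; n=4 → 12; n=5 → 21; n=6 → 32.
Orbitals: 5 + 12 + 21 + 32 = 70. Including both spin states (m_s = ±1/2) gives 2 × 70 = 140 states.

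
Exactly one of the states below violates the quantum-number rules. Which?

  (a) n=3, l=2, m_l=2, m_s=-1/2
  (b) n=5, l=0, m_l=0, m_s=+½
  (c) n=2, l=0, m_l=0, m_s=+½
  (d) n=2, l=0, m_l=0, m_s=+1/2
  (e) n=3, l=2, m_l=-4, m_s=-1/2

(e)

(e) has |m_l| = 4 > l = 2, violating −l ≤ m_l ≤ l.
The remaining sets (a), (b), (c), (d) satisfy all four rules.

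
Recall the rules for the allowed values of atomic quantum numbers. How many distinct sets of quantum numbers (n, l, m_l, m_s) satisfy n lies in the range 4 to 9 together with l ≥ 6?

172

Work shell by shell — for each n, count the (l, m_l) pairs that satisfy l ≥ 6:
n=7 → 13; n=8 → 28; n=9 → 45.
Orbitals: 13 + 28 + 45 = 86. Including both spin states (m_s = ±1/2) gives 2 × 86 = 172 states.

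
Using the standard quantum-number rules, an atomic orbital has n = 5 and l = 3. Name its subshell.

5f

l = 3 corresponds to the letter 'f', so the subshell is 5f.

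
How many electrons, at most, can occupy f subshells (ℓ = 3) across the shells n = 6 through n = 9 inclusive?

An f subshell (ℓ = 3) exists for every n ≥ 4, so shells n = 6, 7, 8, 9 each contribute one — 4 subshells.
Since each f subshell holds 2(2·3+1) = 14 electrons, the total is 4 × 14 = 56.

56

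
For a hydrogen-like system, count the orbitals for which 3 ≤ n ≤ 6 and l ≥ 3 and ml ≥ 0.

For each n in the range, tally the orbitals obeying l ≥ 3 and ml ≥ 0:
n=4 → 4; n=5 → 9; n=6 → 15.
Total orbitals: 4 + 9 + 15 = 28.

28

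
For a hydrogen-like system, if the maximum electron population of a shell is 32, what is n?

n = 4

2n² = 32 ⇒ n² = 16 ⇒ n = 4.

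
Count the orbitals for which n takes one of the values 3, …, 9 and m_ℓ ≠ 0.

238

Per-shell orbital counts meeting the constraint:
n=3 → 6; n=4 → 12; n=5 → 20; n=6 → 30; n=7 → 42; n=8 → 56; n=9 → 72.
Total orbitals: 6 + 12 + 20 + 30 + 42 + 56 + 72 = 238.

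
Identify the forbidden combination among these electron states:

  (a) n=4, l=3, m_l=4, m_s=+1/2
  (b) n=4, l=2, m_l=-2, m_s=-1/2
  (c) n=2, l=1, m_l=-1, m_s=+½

(a) has |m_l| = 4 > l = 3, violating −l ≤ m_l ≤ l.
The remaining sets (b), (c) satisfy all four rules.

(a)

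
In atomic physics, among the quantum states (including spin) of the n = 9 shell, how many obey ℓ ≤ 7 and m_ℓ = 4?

Contributions: ℓ=4 → 1; ℓ=5 → 1; ℓ=6 → 1; ℓ=7 → 1.
Orbitals: 1 + 1 + 1 + 1 = 4. Each orbital carries two spin states, so 4 × 2 = 8 states.

8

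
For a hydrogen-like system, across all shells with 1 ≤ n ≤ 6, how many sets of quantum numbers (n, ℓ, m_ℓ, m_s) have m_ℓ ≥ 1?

70

Count contributing orbitals for each principal shell:
n=2 → 1; n=3 → 3; n=4 → 6; n=5 → 10; n=6 → 15.
Orbitals: 1 + 3 + 6 + 10 + 15 = 35. Including both spin states (m_s = ±1/2) gives 2 × 35 = 70 states.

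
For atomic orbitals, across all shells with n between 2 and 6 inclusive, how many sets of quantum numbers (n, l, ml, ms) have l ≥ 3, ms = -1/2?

50

Go shell by shell, enumerating (l, ml) with l ≥ 3:
n=4 → 7; n=5 → 16; n=6 → 27.
Orbitals: 7 + 16 + 27 = 50. With ms fixed to -1/2 there is one state per orbital, so 50 states.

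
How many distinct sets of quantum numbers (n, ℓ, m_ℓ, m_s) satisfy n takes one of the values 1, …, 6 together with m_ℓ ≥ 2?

Per-shell orbital counts meeting the constraint:
n=3 → 1; n=4 → 3; n=5 → 6; n=6 → 10.
Orbitals: 1 + 3 + 6 + 10 = 20. Including both spin states (m_s = ±1/2) gives 2 × 20 = 40 states.

40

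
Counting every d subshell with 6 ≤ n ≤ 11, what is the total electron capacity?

60

A d subshell (ℓ = 2) exists for every n ≥ 3, so shells n = 6, 7, 8, 9, 10, 11 each contribute one — 6 subshells.
Since each d subshell holds 2(2·2+1) = 10 electrons, the total is 6 × 10 = 60.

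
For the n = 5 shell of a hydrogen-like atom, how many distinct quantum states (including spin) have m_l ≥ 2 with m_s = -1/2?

With n = 5 the allowed l are 0, 1, …, 4.
Orbitals with m_l ≥ 2, by l: l=2 → 1; l=3 → 2; l=4 → 3.
Orbitals: 1 + 2 + 3 = 6. With m_s fixed to a single value there is one state per orbital, giving 6 states.

6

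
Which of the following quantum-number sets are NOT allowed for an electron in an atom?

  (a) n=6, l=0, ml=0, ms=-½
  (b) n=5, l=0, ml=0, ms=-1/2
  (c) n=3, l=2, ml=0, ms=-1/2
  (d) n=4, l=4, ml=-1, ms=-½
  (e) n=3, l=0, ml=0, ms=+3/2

(d) and (e)

(d) has l = 4 ≥ n = 4, violating 0 ≤ l ≤ n−1.
(e) has ms = +3/2, but an electron's spin must be ±1/2.
The remaining sets (a), (b), (c) satisfy all four rules.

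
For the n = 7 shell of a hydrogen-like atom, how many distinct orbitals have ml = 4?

3

Go through l = 0, …, 6 (the values permitted for n = 7).
Contributions: l=4 → 1; l=5 → 1; l=6 → 1.
Total orbitals: 1 + 1 + 1 = 3.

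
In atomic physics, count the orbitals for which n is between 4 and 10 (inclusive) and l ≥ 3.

308

Count contributing orbitals for each principal shell:
n=4 → 7; n=5 → 16; n=6 → 27; n=7 → 40; n=8 → 55; n=9 → 72; n=10 → 91.
Total orbitals: 7 + 16 + 27 + 40 + 55 + 72 + 91 = 308.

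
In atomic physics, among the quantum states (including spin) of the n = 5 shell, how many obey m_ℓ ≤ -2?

With n = 5 the allowed ℓ are 0, 1, …, 4.
Per ℓ-value: ℓ=2 → 1; ℓ=3 → 2; ℓ=4 → 3.
Orbitals: 1 + 2 + 3 = 6. Each orbital carries two spin states, so 6 × 2 = 12 states.

12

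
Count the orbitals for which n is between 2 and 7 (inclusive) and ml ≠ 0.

112

Work shell by shell — for each n, count the (l, ml) pairs that satisfy ml ≠ 0:
n=2 → 2; n=3 → 6; n=4 → 12; n=5 → 20; n=6 → 30; n=7 → 42.
Total orbitals: 2 + 6 + 12 + 20 + 30 + 42 = 112.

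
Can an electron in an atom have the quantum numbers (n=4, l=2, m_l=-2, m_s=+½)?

n = 4 is a positive integer. l = 2 satisfies 0 ≤ l ≤ n−1 = 3. m_l = -2 lies in the range −l … +l (here −2 … 2). m_s = +1/2 is one of ±1/2.
All four constraints are satisfied.

Yes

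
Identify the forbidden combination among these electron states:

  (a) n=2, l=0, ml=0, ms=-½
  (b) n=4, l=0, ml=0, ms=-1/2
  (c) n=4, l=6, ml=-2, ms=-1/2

(c) has l = 6 ≥ n = 4, violating 0 ≤ l ≤ n−1.
The remaining sets (a), (b) satisfy all four rules.

(c)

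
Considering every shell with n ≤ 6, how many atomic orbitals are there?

91

Total orbitals = 1² + 2² + 3² + 4² + 5² + 6² = 91.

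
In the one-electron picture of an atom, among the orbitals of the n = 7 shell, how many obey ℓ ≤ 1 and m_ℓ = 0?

2

With n = 7 the allowed ℓ are 0, 1, …, 6.
Contributions: ℓ=0 → 1; ℓ=1 → 1.
Total orbitals: 1 + 1 = 2.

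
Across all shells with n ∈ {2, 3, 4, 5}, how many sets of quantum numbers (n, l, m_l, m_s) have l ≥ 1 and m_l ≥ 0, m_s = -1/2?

Treat each shell separately and count matching orbitals:
n=2 → 2; n=3 → 5; n=4 → 9; n=5 → 14.
Orbitals: 2 + 5 + 9 + 14 = 30. With m_s fixed to -1/2 there is one state per orbital, so 30 states.

30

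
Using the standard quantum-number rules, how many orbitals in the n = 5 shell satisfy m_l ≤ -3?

The (l, m_l) pairs meeting m_l ≤ -3 give: l=3 → 1; l=4 → 2.
Total orbitals: 1 + 2 = 3.

3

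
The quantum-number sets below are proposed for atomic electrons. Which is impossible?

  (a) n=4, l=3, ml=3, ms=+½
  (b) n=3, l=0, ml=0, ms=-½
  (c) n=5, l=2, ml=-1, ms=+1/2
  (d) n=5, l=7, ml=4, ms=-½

(d)

(d) has l = 7 ≥ n = 5, violating 0 ≤ l ≤ n−1.
The remaining sets (a), (b), (c) satisfy all four rules.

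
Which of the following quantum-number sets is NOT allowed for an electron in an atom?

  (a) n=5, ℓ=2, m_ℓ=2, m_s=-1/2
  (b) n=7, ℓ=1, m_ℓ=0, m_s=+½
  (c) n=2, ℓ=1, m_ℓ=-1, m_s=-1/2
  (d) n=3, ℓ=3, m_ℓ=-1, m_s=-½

(d) has ℓ = 3 ≥ n = 3, violating 0 ≤ ℓ ≤ n−1.
The remaining sets (a), (b), (c) satisfy all four rules.

(d)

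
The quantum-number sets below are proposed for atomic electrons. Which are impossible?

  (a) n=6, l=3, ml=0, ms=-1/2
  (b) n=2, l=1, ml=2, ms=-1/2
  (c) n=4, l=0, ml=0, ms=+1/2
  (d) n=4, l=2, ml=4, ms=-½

(b) and (d)

(b) has |ml| = 2 > l = 1, violating −l ≤ ml ≤ l.
(d) has |ml| = 4 > l = 2, violating −l ≤ ml ≤ l.
The remaining sets (a), (c) satisfy all four rules.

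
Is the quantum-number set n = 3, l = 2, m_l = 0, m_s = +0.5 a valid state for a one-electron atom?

n = 3 is a positive integer. l = 2 satisfies 0 ≤ l ≤ n−1 = 2. m_l = 0 lies in the range −l … +l (here −2 … 2). m_s = +1/2 is one of ±1/2.
All four constraints are satisfied.

Allowed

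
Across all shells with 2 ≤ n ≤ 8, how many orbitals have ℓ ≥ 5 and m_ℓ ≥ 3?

22

Go shell by shell, enumerating (ℓ, m_ℓ) with ℓ ≥ 5 and m_ℓ ≥ 3:
n=6 → 3; n=7 → 7; n=8 → 12.
Total orbitals: 3 + 7 + 12 = 22.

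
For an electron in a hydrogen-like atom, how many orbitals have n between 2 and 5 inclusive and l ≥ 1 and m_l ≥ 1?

Per-shell orbital counts meeting the constraint:
n=2 → 1; n=3 → 3; n=4 → 6; n=5 → 10.
Total orbitals: 1 + 3 + 6 + 10 = 20.

20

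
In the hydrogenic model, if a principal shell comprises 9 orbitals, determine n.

n² = 9 ⇒ n = 3.

n = 3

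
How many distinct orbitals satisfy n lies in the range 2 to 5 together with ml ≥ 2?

10

For each n in the range, tally the orbitals obeying ml ≥ 2:
n=3 → 1; n=4 → 3; n=5 → 6.
Total orbitals: 1 + 3 + 6 = 10.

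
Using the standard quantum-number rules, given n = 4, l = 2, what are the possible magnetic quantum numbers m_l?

m_l takes every integer from −l to +l. With l = 2 that gives the 5 values -2, -1, 0, 1, 2.

-2, -1, 0, 1, 2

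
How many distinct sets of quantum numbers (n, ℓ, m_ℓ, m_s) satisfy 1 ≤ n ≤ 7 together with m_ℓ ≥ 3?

Go shell by shell, enumerating (ℓ, m_ℓ) with m_ℓ ≥ 3:
n=4 → 1; n=5 → 3; n=6 → 6; n=7 → 10.
Orbitals: 1 + 3 + 6 + 10 = 20. Including both spin states (m_s = ±1/2) gives 2 × 20 = 40 states.

40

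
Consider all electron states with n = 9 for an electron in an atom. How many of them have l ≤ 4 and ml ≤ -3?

6

The n = 9 shell has l = 0 through 8; check each.
Orbitals with l ≤ 4 and ml ≤ -3, by l: l=3 → 1; l=4 → 2.
Orbitals: 1 + 2 = 3. Each orbital carries two spin states, so 3 × 2 = 6 states.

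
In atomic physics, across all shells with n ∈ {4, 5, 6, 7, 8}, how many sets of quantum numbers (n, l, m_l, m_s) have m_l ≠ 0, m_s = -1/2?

160

For each n in the range, tally the orbitals obeying m_l ≠ 0:
n=4 → 12; n=5 → 20; n=6 → 30; n=7 → 42; n=8 → 56.
Orbitals: 12 + 20 + 30 + 42 + 56 = 160. With m_s fixed to -1/2 there is one state per orbital, so 160 states.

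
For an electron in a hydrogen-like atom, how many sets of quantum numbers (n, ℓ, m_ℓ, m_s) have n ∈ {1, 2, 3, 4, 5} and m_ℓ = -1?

20

For each n in the range, tally the orbitals obeying m_ℓ = -1:
n=2 → 1; n=3 → 2; n=4 → 3; n=5 → 4.
Orbitals: 1 + 2 + 3 + 4 = 10. Including both spin states (m_s = ±1/2) gives 2 × 10 = 20 states.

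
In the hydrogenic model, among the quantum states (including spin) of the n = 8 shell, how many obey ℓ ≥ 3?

The n = 8 shell has ℓ = 0 through 7; check each.
Per ℓ-value: ℓ=3 → 7; ℓ=4 → 9; ℓ=5 → 11; ℓ=6 → 13; ℓ=7 → 15.
Orbitals: 7 + 9 + 11 + 13 + 15 = 55. Each orbital carries two spin states, so 55 × 2 = 110 states.

110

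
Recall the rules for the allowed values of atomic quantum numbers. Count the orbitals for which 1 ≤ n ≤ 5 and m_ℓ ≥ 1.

For each n in the range, tally the orbitals obeying m_ℓ ≥ 1:
n=2 → 1; n=3 → 3; n=4 → 6; n=5 → 10.
Total orbitals: 1 + 3 + 6 + 10 = 20.

20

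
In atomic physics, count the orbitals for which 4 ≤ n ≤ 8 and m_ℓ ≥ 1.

80

Count contributing orbitals for each principal shell:
n=4 → 6; n=5 → 10; n=6 → 15; n=7 → 21; n=8 → 28.
Total orbitals: 6 + 10 + 15 + 21 + 28 = 80.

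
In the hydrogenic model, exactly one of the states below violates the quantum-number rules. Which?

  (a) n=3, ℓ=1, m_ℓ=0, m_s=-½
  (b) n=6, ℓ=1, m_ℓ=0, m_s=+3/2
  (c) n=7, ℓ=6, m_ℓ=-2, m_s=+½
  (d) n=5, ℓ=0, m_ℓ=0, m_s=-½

(b) has m_s = +3/2, but an electron's spin must be ±1/2.
The remaining sets (a), (c), (d) satisfy all four rules.

(b)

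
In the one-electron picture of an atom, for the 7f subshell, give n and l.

n = 7, l = 3

The leading integer gives n = 7; the letter 'f' means l = 3.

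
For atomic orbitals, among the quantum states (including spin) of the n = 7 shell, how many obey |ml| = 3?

The n = 7 shell has l = 0 through 6; check each.
The (l, ml) pairs meeting |ml| = 3 give: l=3 → 2; l=4 → 2; l=5 → 2; l=6 → 2.
Orbitals: 2 + 2 + 2 + 2 = 8. Each orbital carries two spin states, so 8 × 2 = 16 states.

16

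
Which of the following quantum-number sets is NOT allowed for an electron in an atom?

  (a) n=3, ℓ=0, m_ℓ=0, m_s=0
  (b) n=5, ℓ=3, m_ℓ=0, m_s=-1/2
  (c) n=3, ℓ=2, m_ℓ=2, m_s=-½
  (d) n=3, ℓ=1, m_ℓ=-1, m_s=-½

(a)

(a) has m_s = 0, but an electron's spin must be ±1/2.
The remaining sets (b), (c), (d) satisfy all four rules.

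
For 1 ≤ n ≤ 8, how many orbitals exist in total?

Total orbitals = 1² + 2² + 3² + 4² + 5² + 6² + 7² + 8² = 204.

204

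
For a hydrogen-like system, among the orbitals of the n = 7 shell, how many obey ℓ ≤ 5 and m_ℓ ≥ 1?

Go through ℓ = 0, …, 6 (the values permitted for n = 7).
Per ℓ-value: ℓ=1 → 1; ℓ=2 → 2; ℓ=3 → 3; ℓ=4 → 4; ℓ=5 → 5.
Total orbitals: 1 + 2 + 3 + 4 + 5 = 15.

15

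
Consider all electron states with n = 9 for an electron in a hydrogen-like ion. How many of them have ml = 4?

Go through l = 0, …, 8 (the values permitted for n = 9).
Contributions: l=4 → 1; l=5 → 1; l=6 → 1; l=7 → 1; l=8 → 1.
Orbitals: 1 + 1 + 1 + 1 + 1 = 5. Each orbital carries two spin states, so 5 × 2 = 10 states.

10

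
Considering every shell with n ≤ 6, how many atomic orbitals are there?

91

Total orbitals = 1² + 2² + 3² + 4² + 5² + 6² = 91.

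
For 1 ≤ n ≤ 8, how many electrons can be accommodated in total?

408

Total orbitals = 1² + 2² + 3² + 4² + 5² + 6² + 7² + 8² = 204. Doubling for spin gives 408 electrons.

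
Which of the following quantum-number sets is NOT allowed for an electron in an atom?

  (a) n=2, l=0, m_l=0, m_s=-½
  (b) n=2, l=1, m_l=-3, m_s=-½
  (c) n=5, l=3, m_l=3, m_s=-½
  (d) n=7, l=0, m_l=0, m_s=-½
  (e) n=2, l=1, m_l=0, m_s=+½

(b) has |m_l| = 3 > l = 1, violating −l ≤ m_l ≤ l.
The remaining sets (a), (c), (d), (e) satisfy all four rules.

(b)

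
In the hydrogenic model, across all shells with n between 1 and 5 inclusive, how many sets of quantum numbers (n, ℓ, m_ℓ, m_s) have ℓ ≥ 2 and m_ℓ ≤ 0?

44

For each n in the range, tally the orbitals obeying ℓ ≥ 2 and m_ℓ ≤ 0:
n=3 → 3; n=4 → 7; n=5 → 12.
Orbitals: 3 + 7 + 12 = 22. Including both spin states (m_s = ±1/2) gives 2 × 22 = 44 states.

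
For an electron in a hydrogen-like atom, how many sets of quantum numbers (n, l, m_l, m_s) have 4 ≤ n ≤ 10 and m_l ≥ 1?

For each n in the range, tally the orbitals obeying m_l ≥ 1:
n=4 → 6; n=5 → 10; n=6 → 15; n=7 → 21; n=8 → 28; n=9 → 36; n=10 → 45.
Orbitals: 6 + 10 + 15 + 21 + 28 + 36 + 45 = 161. Including both spin states (m_s = ±1/2) gives 2 × 161 = 322 states.

322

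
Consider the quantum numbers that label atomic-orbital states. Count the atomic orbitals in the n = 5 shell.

The n = 5 shell contains n² = 5² = 25 orbitals.

25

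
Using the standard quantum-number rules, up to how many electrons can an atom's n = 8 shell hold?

A shell holds 2n² electrons: 2 × 8² = 2 × 64 = 128.

128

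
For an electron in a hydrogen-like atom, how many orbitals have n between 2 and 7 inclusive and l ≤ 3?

77

Go shell by shell, enumerating (l, m_l) with l ≤ 3:
n=2 → 4; n=3 → 9; n=4 → 16; n=5 → 16; n=6 → 16; n=7 → 16.
Total orbitals: 4 + 9 + 16 + 16 + 16 + 16 = 77.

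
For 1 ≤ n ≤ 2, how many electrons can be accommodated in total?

10

Total orbitals = 1² + 2² = 5. Doubling for spin gives 10 electrons.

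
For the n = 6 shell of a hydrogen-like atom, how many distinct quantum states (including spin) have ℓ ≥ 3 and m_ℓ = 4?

Orbitals with ℓ ≥ 3 and m_ℓ = 4, by ℓ: ℓ=4 → 1; ℓ=5 → 1.
Orbitals: 1 + 1 = 2. Each orbital carries two spin states, so 2 × 2 = 4 states.

4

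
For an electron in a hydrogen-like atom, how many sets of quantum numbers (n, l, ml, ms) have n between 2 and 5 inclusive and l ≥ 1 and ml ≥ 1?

40

Count contributing orbitals for each principal shell:
n=2 → 1; n=3 → 3; n=4 → 6; n=5 → 10.
Orbitals: 1 + 3 + 6 + 10 = 20. Including both spin states (ms = ±1/2) gives 2 × 20 = 40 states.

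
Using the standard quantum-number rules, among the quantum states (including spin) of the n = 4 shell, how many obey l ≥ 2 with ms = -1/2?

Orbitals with l ≥ 2, by l: l=2 → 5; l=3 → 7.
Orbitals: 5 + 7 = 12. With ms fixed to a single value there is one state per orbital, giving 12 states.

12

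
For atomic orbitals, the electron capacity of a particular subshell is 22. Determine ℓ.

2(2ℓ+1) = 22 ⇒ 2ℓ+1 = 11 ⇒ ℓ = 5.

ℓ = 5 (h)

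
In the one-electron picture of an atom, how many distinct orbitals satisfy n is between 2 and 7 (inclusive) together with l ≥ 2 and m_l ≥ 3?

20

Per-shell orbital counts meeting the constraint:
n=4 → 1; n=5 → 3; n=6 → 6; n=7 → 10.
Total orbitals: 1 + 3 + 6 + 10 = 20.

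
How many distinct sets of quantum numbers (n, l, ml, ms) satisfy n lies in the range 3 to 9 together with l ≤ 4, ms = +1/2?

150

For each n in the range, tally the orbitals obeying l ≤ 4:
n=3 → 9; n=4 → 16; n=5 → 25; n=6 → 25; n=7 → 25; n=8 → 25; n=9 → 25.
Orbitals: 9 + 16 + 25 + 25 + 25 + 25 + 25 = 150. With ms fixed to +1/2 there is one state per orbital, so 150 states.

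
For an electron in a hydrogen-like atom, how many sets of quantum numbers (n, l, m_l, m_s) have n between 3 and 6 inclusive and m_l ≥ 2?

Count contributing orbitals for each principal shell:
n=3 → 1; n=4 → 3; n=5 → 6; n=6 → 10.
Orbitals: 1 + 3 + 6 + 10 = 20. Including both spin states (m_s = ±1/2) gives 2 × 20 = 40 states.

40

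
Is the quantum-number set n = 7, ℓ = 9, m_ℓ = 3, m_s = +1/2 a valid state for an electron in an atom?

Not allowed

The orbital quantum number must satisfy 0 ≤ ℓ ≤ n−1. With n = 7 the allowed ℓ values are 0, 1, 2, 3, 4, 5, 6, so ℓ = 9 is out of range.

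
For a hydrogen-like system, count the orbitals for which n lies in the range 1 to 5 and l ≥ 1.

50

Per-shell orbital counts meeting the constraint:
n=2 → 3; n=3 → 8; n=4 → 15; n=5 → 24.
Total orbitals: 3 + 8 + 15 + 24 = 50.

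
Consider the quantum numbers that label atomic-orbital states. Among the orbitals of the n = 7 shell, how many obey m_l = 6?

The n = 7 shell has l = 0 through 6; check each.
Orbitals with m_l = 6, by l: l=6 → 1.
Total orbitals: 1.

1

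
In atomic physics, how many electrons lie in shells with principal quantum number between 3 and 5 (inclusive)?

Shell n has n² orbitals: 3²=9 + 4²=16 + 5²=25 = 50 orbitals.
Two spin states per orbital: 2 × 50 = 100 electrons.

100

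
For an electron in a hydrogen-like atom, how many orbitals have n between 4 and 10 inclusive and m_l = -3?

28

Count contributing orbitals for each principal shell:
n=4 → 1; n=5 → 2; n=6 → 3; n=7 → 4; n=8 → 5; n=9 → 6; n=10 → 7.
Total orbitals: 1 + 2 + 3 + 4 + 5 + 6 + 7 = 28.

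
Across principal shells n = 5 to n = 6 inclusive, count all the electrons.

122

Shell n has n² orbitals: 5²=25 + 6²=36 = 61 orbitals.
Two spin states per orbital: 2 × 61 = 122 electrons.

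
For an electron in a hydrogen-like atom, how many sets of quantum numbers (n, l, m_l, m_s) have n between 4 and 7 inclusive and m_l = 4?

For each n in the range, tally the orbitals obeying m_l = 4:
n=5 → 1; n=6 → 2; n=7 → 3.
Orbitals: 1 + 2 + 3 = 6. Including both spin states (m_s = ±1/2) gives 2 × 6 = 12 states.

12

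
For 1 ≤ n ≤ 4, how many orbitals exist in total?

30

Total orbitals = 1² + 2² + 3² + 4² = 30.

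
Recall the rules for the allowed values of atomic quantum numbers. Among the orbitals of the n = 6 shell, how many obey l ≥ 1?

35

Go through l = 0, …, 5 (the values permitted for n = 6).
Contributions: l=1 → 3; l=2 → 5; l=3 → 7; l=4 → 9; l=5 → 11.
Total orbitals: 3 + 5 + 7 + 9 + 11 = 35.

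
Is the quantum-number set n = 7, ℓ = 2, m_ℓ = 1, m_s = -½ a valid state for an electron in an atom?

Yes

n = 7 is a positive integer. ℓ = 2 satisfies 0 ≤ ℓ ≤ n−1 = 6. m_ℓ = 1 lies in the range −ℓ … +ℓ (here −2 … 2). m_s = -1/2 is one of ±1/2.
All four constraints are satisfied.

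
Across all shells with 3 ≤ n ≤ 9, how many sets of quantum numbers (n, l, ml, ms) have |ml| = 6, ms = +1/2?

Per-shell orbital counts meeting the constraint:
n=7 → 2; n=8 → 4; n=9 → 6.
Orbitals: 2 + 4 + 6 = 12. With ms fixed to +1/2 there is one state per orbital, so 12 states.

12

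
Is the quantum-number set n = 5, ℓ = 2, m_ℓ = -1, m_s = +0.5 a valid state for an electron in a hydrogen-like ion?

n = 5 is a positive integer. ℓ = 2 satisfies 0 ≤ ℓ ≤ n−1 = 4. m_ℓ = -1 lies in the range −ℓ … +ℓ (here −2 … 2). m_s = +1/2 is one of ±1/2.
All four constraints are satisfied.

Yes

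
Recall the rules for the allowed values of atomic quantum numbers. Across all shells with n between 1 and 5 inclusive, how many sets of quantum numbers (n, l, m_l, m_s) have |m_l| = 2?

Work shell by shell — for each n, count the (l, m_l) pairs that satisfy |m_l| = 2:
n=3 → 2; n=4 → 4; n=5 → 6.
Orbitals: 2 + 4 + 6 = 12. Including both spin states (m_s = ±1/2) gives 2 × 12 = 24 states.

24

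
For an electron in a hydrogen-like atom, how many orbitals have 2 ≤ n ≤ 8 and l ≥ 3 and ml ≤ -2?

50

Per-shell orbital counts meeting the constraint:
n=4 → 2; n=5 → 5; n=6 → 9; n=7 → 14; n=8 → 20.
Total orbitals: 2 + 5 + 9 + 14 + 20 = 50.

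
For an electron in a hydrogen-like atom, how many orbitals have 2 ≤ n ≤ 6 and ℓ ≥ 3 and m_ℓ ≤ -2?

16

Count contributing orbitals for each principal shell:
n=4 → 2; n=5 → 5; n=6 → 9.
Total orbitals: 2 + 5 + 9 = 16.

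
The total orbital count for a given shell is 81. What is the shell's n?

n = 9

n² = 81 ⇒ n = 9.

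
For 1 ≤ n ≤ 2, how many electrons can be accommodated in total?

10

Total orbitals = 1² + 2² = 5. Doubling for spin gives 10 electrons.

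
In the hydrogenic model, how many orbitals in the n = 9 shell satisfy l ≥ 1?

80

For n = 9, l ranges over 0 … 8.
Contributions: l=1 → 3; l=2 → 5; l=3 → 7; l=4 → 9; l=5 → 11; l=6 → 13; l=7 → 15; l=8 → 17.
Total orbitals: 3 + 5 + 7 + 9 + 11 + 13 + 15 + 17 = 80.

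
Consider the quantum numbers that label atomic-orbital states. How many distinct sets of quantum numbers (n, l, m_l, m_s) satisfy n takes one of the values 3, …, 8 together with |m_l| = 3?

60

For each n in the range, tally the orbitals obeying |m_l| = 3:
n=4 → 2; n=5 → 4; n=6 → 6; n=7 → 8; n=8 → 10.
Orbitals: 2 + 4 + 6 + 8 + 10 = 30. Including both spin states (m_s = ±1/2) gives 2 × 30 = 60 states.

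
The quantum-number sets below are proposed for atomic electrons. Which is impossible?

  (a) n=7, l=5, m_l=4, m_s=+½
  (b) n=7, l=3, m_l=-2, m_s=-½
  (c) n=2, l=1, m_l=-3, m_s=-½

(c)

(c) has |m_l| = 3 > l = 1, violating −l ≤ m_l ≤ l.
The remaining sets (a), (b) satisfy all four rules.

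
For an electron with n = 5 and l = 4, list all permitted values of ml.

-4, -3, -2, -1, 0, 1, 2, 3, 4

ml takes every integer from −l to +l. With l = 4 that gives the 9 values -4, -3, -2, -1, 0, 1, 2, 3, 4.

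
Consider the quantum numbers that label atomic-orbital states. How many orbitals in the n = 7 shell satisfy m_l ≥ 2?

15

For n = 7, l ranges over 0 … 6.
Contributions: l=2 → 1; l=3 → 2; l=4 → 3; l=5 → 4; l=6 → 5.
Total orbitals: 1 + 2 + 3 + 4 + 5 = 15.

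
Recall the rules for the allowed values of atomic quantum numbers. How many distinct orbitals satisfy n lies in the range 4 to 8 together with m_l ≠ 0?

160

Count contributing orbitals for each principal shell:
n=4 → 12; n=5 → 20; n=6 → 30; n=7 → 42; n=8 → 56.
Total orbitals: 12 + 20 + 30 + 42 + 56 = 160.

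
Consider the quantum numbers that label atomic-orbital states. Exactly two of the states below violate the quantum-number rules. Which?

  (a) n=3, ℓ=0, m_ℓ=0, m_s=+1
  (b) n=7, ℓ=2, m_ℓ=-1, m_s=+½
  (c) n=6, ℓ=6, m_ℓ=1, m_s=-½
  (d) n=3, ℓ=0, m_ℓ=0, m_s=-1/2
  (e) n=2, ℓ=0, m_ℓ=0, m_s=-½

(a) and (c)

(a) has m_s = +1, but an electron's spin must be ±1/2.
(c) has ℓ = 6 ≥ n = 6, violating 0 ≤ ℓ ≤ n−1.
The remaining sets (b), (d), (e) satisfy all four rules.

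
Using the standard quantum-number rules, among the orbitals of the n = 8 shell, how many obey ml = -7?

Go through l = 0, …, 7 (the values permitted for n = 8).
The (l, ml) pairs meeting ml = -7 give: l=7 → 1.
Total orbitals: 1.

1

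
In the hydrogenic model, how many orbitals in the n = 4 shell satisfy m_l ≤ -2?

3

The (l, m_l) pairs meeting m_l ≤ -2 give: l=2 → 1; l=3 → 2.
Total orbitals: 1 + 2 = 3.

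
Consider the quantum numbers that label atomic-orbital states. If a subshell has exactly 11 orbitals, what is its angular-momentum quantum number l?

l = 5

2l+1 = 11 gives l = 5.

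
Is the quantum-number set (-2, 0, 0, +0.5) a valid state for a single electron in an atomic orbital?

Not allowed

The principal quantum number must be a positive integer (n ≥ 1), but here n = -2.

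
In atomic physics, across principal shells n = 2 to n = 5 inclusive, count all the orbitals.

54

Shell n has n² orbitals: 2²=4 + 3²=9 + 4²=16 + 5²=25 = 54 orbitals.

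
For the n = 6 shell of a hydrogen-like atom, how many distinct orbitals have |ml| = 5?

Orbitals with |ml| = 5, by l: l=5 → 2.
Total orbitals: 2.

2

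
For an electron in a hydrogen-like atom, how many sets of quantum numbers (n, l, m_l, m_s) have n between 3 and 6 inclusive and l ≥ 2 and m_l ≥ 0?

Treat each shell separately and count matching orbitals:
n=3 → 3; n=4 → 7; n=5 → 12; n=6 → 18.
Orbitals: 3 + 7 + 12 + 18 = 40. Including both spin states (m_s = ±1/2) gives 2 × 40 = 80 states.

80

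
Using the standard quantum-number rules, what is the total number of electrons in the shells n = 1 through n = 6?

Shell n has n² orbitals: 1²=1 + 2²=4 + 3²=9 + 4²=16 + 5²=25 + 6²=36 = 91 orbitals.
Two spin states per orbital: 2 × 91 = 182 electrons.

182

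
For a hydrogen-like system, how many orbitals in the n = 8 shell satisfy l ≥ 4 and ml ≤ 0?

26

Go through l = 0, …, 7 (the values permitted for n = 8).
Per l-value: l=4 → 5; l=5 → 6; l=6 → 7; l=7 → 8.
Total orbitals: 5 + 6 + 7 + 8 = 26.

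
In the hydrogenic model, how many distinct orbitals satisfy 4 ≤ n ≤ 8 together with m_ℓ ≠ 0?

160

Per-shell orbital counts meeting the constraint:
n=4 → 12; n=5 → 20; n=6 → 30; n=7 → 42; n=8 → 56.
Total orbitals: 12 + 20 + 30 + 42 + 56 = 160.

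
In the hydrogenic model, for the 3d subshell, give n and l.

The leading integer gives n = 3; the letter 'd' means l = 2.

n = 3, l = 2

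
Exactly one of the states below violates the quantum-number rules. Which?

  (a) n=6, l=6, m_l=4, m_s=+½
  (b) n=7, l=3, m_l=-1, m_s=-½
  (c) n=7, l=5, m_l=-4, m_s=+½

(a)

(a) has l = 6 ≥ n = 6, violating 0 ≤ l ≤ n−1.
The remaining sets (b), (c) satisfy all four rules.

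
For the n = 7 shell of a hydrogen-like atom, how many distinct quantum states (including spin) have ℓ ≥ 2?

For n = 7, ℓ ranges over 0 … 6.
The (ℓ, m_ℓ) pairs meeting ℓ ≥ 2 give: ℓ=2 → 5; ℓ=3 → 7; ℓ=4 → 9; ℓ=5 → 11; ℓ=6 → 13.
Orbitals: 5 + 7 + 9 + 11 + 13 = 45. Each orbital carries two spin states, so 45 × 2 = 90 states.

90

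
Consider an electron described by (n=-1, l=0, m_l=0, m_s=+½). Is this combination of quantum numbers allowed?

The principal quantum number must be a positive integer (n ≥ 1), but here n = -1.

Not allowed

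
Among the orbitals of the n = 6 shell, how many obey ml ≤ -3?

6

The n = 6 shell has l = 0 through 5; check each.
The (l, ml) pairs meeting ml ≤ -3 give: l=3 → 1; l=4 → 2; l=5 → 3.
Total orbitals: 1 + 2 + 3 = 6.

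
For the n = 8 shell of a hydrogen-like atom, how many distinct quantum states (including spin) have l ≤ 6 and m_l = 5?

Go through l = 0, …, 7 (the values permitted for n = 8).
Contributions: l=5 → 1; l=6 → 1.
Orbitals: 1 + 1 = 2. Each orbital carries two spin states, so 2 × 2 = 4 states.

4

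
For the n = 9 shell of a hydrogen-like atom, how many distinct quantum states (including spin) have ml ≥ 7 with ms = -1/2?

3

Orbitals with ml ≥ 7, by l: l=7 → 1; l=8 → 2.
Orbitals: 1 + 2 = 3. With ms fixed to a single value there is one state per orbital, giving 3 states.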